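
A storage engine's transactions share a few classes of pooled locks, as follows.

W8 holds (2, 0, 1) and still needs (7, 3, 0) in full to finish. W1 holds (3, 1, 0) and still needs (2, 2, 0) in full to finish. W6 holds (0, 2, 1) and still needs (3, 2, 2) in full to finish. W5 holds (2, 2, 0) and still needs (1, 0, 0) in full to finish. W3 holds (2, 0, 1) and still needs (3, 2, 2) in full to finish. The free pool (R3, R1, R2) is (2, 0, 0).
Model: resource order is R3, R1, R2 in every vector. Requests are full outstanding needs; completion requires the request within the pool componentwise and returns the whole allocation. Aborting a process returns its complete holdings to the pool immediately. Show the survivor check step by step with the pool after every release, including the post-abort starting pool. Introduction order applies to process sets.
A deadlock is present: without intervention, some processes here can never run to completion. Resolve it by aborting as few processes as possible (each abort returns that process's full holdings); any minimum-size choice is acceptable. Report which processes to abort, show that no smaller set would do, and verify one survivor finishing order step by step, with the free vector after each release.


Abort W3.
Key observation: W6 had no path to completion before; after the abort of W3 ((2, 0, 1) returned), step 4 is where it fits.
Minimality: the empty abort set fails — the state is deadlocked as it stands.
The survivors complete as W5, W1, W8, W6. Step-by-step check (starting from the post-abort pool):
  pool = (4, 0, 1)
  run W5 (needs (1, 0, 0), free (4, 0, 1)); after release of (2, 2, 0) the pool is (6, 2, 1)
  run W1 (needs (2, 2, 0), free (6, 2, 1)); after release of (3, 1, 0) the pool is (9, 3, 1)
  run W8 (needs (7, 3, 0), free (9, 3, 1)); after release of (2, 0, 1) the pool is (11, 3, 2)
  run W6 (needs (3, 2, 2), free (11, 3, 2)); after release of (0, 2, 1) the pool is (11, 5, 3)


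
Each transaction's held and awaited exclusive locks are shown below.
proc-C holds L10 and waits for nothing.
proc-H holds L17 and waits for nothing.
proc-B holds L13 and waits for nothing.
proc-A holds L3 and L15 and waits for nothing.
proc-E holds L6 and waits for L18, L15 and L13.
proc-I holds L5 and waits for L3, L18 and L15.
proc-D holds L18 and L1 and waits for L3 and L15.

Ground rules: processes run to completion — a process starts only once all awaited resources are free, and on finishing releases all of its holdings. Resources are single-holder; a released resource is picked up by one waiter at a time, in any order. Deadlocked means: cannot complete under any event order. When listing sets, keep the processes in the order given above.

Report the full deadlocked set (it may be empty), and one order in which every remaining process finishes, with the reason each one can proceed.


No process is deadlocked.
Key observation: the wait graph is acyclic; completion cascades from the unblocked processes through everyone else.
A valid finishing order for the others: proc-A, proc-D, proc-B, proc-C, proc-H, proc-E, proc-I.
Walking it through:
  run proc-A (it waits on nothing); releases L3 and L15
  proc-D: everything it awaited (L3 and L15) is free; runs, freeing L18 and L1
  run proc-B (it waits on nothing); releases L13
  run proc-C (it waits on nothing); releases L10
  run proc-H (it waits on nothing); releases L17
  proc-E: everything it awaited (L18, L15 and L13) is free; runs, freeing L6
  proc-I: everything it awaited (L3, L18 and L15) is free; runs, freeing L5


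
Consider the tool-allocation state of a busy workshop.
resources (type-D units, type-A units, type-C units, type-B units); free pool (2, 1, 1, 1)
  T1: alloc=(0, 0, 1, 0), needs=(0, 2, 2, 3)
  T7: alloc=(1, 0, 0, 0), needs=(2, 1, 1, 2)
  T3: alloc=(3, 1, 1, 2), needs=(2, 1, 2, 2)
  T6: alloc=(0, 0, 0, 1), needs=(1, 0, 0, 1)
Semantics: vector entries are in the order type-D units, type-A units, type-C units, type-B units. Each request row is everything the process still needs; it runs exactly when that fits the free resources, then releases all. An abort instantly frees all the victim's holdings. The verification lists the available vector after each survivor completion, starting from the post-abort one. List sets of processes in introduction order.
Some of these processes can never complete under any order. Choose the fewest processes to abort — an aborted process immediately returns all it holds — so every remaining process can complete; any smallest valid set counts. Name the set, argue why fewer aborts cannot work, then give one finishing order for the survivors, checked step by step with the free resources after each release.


Abort T1.
Key observation: no ordering could ever have run T3 before the abort of T1; with (0, 0, 1, 0) back in the pool it fits at step 2.
Minimality: the empty abort set fails — the state is deadlocked as it stands.
The survivors complete as T6, T3, T7. Walking it through (starting from the post-abort pool):
  pool = (2, 1, 2, 1)
  T6: need (1, 0, 0, 1) fits (2, 1, 2, 1); releases (0, 0, 0, 1), pool now (2, 1, 2, 2)
  T3: need (2, 1, 2, 2) fits (2, 1, 2, 2); releases (3, 1, 1, 2), pool now (5, 2, 3, 4)
  T7: need (2, 1, 1, 2) fits (5, 2, 3, 4); releases (1, 0, 0, 0), pool now (6, 2, 3, 4)


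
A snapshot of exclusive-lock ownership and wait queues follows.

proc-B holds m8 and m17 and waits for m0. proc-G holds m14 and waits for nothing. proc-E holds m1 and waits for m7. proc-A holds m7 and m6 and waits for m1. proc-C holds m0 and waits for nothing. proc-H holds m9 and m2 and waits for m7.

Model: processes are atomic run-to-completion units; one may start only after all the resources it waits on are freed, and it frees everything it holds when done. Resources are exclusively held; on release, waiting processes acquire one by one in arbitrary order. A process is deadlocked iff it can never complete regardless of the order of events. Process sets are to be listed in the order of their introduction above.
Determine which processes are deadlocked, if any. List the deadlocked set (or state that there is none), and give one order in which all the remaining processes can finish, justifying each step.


Deadlocked: proc-E, proc-A and proc-H.
Key observation: along proc-E -> proc-A -> proc-E, each member waits on what the next one holds — a deadlock; proc-H waits into the deadlock from upstream.
One completion order for the rest: proc-G, proc-C, proc-B.
Check, step by step:
  proc-G: no waits; runs immediately, freeing m14
  proc-C: no waits; runs immediately, freeing m0
  proc-B waits on m0 — all released -> runs and releases m8 and m17


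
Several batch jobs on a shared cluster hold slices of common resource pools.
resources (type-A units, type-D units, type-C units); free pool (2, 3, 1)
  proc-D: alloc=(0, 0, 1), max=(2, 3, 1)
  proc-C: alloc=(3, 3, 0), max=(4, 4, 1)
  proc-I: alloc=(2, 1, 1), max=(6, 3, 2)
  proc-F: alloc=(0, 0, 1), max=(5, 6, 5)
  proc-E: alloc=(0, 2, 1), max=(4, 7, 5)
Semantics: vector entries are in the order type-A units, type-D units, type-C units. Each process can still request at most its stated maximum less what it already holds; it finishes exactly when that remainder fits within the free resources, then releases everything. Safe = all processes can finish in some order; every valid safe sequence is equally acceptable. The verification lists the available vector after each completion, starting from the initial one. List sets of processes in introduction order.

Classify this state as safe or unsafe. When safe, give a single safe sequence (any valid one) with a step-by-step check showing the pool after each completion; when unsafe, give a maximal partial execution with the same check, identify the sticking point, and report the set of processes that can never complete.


The state is UNSAFE.
Key observation: even finishing proc-C, proc-I, proc-D leaves just (7, 7, 3) free — too little type-C units for any of the remaining processes.
The run proc-C, proc-I, proc-D cannot be extended any further. Check, step by step:
  pool = (2, 3, 1)
  proc-C needs (1, 1, 1) <= (2, 3, 1) -> finishes; pool += (3, 3, 0) = (5, 6, 1)
  proc-I needs (4, 2, 1) <= (5, 6, 1) -> finishes; pool += (2, 1, 1) = (7, 7, 2)
  proc-D needs (2, 3, 0) <= (7, 7, 2) -> finishes; pool += (0, 0, 1) = (7, 7, 3)
  proc-F still needs (5, 6, 4) but only (7, 7, 3) is free — short on type-C units
  proc-E still needs (4, 5, 4) but only (7, 7, 3) is free — short on type-C units
Permanently blocked: proc-F and proc-E.


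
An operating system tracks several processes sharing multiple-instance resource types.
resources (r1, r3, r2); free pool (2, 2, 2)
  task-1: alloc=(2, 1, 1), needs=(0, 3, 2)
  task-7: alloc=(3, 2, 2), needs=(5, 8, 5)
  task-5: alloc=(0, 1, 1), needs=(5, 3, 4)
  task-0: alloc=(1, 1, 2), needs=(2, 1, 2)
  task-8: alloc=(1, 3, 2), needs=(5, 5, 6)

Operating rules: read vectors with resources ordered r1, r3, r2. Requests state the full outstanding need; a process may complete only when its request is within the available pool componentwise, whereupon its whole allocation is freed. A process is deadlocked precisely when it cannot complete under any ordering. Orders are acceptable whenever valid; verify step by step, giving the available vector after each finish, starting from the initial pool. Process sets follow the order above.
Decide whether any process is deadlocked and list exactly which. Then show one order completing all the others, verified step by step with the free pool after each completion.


No process is deadlocked.
Key observation: task-0 can run right away; the returned allocation unlocks the remaining processes in turn.
A valid finishing order for the others: task-0, task-1, task-5, task-8, task-7. Step-by-step check:
  pool = (2, 2, 2)
  task-0 needs (2, 1, 2) <= (2, 2, 2) -> finishes; pool += (1, 1, 2) = (3, 3, 4)
  task-1 needs (0, 3, 2) <= (3, 3, 4) -> finishes; pool += (2, 1, 1) = (5, 4, 5)
  task-5 needs (5, 3, 4) <= (5, 4, 5) -> finishes; pool += (0, 1, 1) = (5, 5, 6)
  task-8 needs (5, 5, 6) <= (5, 5, 6) -> finishes; pool += (1, 3, 2) = (6, 8, 8)
  task-7 needs (5, 8, 5) <= (6, 8, 8) -> finishes; pool += (3, 2, 2) = (9, 10, 10)


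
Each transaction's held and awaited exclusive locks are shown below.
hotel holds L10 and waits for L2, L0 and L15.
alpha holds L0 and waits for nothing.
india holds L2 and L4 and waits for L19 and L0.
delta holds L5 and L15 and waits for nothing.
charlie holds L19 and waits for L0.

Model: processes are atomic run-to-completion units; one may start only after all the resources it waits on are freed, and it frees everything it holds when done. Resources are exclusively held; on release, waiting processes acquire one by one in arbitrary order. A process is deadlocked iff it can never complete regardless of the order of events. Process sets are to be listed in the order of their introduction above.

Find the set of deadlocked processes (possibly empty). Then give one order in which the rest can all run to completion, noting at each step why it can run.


No process is deadlocked.
Key observation: the wait graph is acyclic; completion cascades from the unblocked processes through everyone else.
The rest can finish in the order alpha, delta, charlie, india, hotel.
Check, step by step:
  run alpha (it waits on nothing); releases L0
  run delta (it waits on nothing); releases L5 and L15
  run charlie (all its waits — L0 — are resolved); releases L19
  run india (all its waits — L19 and L0 — are resolved); releases L2 and L4
  run hotel (all its waits — L2, L0 and L15 — are resolved); releases L10


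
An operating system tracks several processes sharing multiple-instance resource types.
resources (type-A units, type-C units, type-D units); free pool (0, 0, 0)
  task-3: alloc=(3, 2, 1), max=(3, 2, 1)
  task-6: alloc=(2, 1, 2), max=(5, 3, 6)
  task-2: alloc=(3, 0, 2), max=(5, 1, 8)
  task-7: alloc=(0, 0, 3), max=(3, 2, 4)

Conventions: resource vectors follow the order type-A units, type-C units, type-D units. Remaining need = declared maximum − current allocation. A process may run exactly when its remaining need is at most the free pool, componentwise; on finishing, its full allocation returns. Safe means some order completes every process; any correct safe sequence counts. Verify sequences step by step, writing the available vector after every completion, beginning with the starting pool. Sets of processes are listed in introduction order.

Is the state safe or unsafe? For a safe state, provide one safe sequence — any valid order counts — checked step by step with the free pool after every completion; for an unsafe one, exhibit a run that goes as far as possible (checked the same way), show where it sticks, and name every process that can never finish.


The state is SAFE; one workable sequence: task-3, task-7, task-6, task-2.
Key observation: the order's first zero-slack moment is task-7 ((3, 2, 1) needed, (3, 2, 1) free — a requested resource with nothing to spare).
Verifying each step:
  pool = (0, 0, 0)
  run task-3 (needs (0, 0, 0), free (0, 0, 0)); after release of (3, 2, 1) the pool is (3, 2, 1)
  run task-7 (needs (3, 2, 1), free (3, 2, 1)); after release of (0, 0, 3) the pool is (3, 2, 4)
  run task-6 (needs (3, 2, 4), free (3, 2, 4)); after release of (2, 1, 2) the pool is (5, 3, 6)
  run task-2 (needs (2, 1, 6), free (5, 3, 6)); after release of (3, 0, 2) the pool is (8, 3, 8)


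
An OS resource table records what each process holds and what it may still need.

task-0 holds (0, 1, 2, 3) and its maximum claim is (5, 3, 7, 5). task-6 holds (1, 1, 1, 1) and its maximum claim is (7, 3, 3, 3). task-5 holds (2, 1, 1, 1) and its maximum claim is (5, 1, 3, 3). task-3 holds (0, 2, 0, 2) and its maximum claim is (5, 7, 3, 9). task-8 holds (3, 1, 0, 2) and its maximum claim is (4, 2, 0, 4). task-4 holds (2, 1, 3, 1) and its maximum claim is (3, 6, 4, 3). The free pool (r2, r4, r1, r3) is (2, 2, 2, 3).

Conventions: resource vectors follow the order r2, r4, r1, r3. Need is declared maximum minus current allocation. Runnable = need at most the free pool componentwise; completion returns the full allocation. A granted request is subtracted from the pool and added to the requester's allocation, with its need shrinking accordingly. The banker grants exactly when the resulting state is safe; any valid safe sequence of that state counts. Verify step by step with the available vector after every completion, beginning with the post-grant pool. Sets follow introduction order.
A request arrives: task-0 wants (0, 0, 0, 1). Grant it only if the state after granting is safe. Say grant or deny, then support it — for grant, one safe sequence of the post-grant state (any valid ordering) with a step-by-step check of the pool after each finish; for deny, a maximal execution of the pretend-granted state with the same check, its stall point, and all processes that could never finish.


GRANT — the state after the grant stays safe, e.g. via task-8, task-5, task-6, task-4, task-0, task-3.
Key observation: after the grant the pool drops to (2, 2, 2, 2), which still lets task-8 finish first and unwind the rest.
Check on the post-grant state, step by step:
  pool = (2, 2, 2, 2)
  task-8: need (1, 1, 0, 2) fits (2, 2, 2, 2); releases (3, 1, 0, 2), pool now (5, 3, 2, 4)
  task-5: need (3, 0, 2, 2) fits (5, 3, 2, 4); releases (2, 1, 1, 1), pool now (7, 4, 3, 5)
  task-6: need (6, 2, 2, 2) fits (7, 4, 3, 5); releases (1, 1, 1, 1), pool now (8, 5, 4, 6)
  task-4: need (1, 5, 1, 2) fits (8, 5, 4, 6); releases (2, 1, 3, 1), pool now (10, 6, 7, 7)
  task-0: need (5, 2, 5, 1) fits (10, 6, 7, 7); releases (0, 1, 2, 4), pool now (10, 7, 9, 11)
  task-3: need (5, 5, 3, 7) fits (10, 7, 9, 11); releases (0, 2, 0, 2), pool now (10, 9, 9, 13)


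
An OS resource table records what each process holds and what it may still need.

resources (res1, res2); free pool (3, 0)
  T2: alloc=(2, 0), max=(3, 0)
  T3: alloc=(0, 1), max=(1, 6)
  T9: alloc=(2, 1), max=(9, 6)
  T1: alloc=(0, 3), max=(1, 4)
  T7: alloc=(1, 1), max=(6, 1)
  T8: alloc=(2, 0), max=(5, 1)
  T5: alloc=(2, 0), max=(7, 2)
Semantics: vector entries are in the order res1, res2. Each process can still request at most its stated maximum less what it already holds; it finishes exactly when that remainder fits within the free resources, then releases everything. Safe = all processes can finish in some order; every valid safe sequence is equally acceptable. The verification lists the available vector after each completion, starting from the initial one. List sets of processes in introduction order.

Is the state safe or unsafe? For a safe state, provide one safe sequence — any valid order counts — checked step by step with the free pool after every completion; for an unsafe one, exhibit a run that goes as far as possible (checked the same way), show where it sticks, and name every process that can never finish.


The state is UNSAFE.
Key observation: after T2, T7, T1, T5, T8 complete, (10, 4) is the best the pool ever gets, yet each leftover process wants more res2.
A maximal execution: T2, T7, T1, T5, T8 — then nothing else fits. Step-by-step check:
  pool = (3, 0)
  T2: need (1, 0) fits (3, 0); releases (2, 0), pool now (5, 0)
  T7: need (5, 0) fits (5, 0); releases (1, 1), pool now (6, 1)
  T1: need (1, 1) fits (6, 1); releases (0, 3), pool now (6, 4)
  T5: need (5, 2) fits (6, 4); releases (2, 0), pool now (8, 4)
  T8: need (3, 1) fits (8, 4); releases (2, 0), pool now (10, 4)
  blocked: T3 wants (1, 5), pool (10, 4) — not enough res2
  blocked: T9 wants (7, 5), pool (10, 4) — not enough res2
Permanently blocked: T3 and T9.


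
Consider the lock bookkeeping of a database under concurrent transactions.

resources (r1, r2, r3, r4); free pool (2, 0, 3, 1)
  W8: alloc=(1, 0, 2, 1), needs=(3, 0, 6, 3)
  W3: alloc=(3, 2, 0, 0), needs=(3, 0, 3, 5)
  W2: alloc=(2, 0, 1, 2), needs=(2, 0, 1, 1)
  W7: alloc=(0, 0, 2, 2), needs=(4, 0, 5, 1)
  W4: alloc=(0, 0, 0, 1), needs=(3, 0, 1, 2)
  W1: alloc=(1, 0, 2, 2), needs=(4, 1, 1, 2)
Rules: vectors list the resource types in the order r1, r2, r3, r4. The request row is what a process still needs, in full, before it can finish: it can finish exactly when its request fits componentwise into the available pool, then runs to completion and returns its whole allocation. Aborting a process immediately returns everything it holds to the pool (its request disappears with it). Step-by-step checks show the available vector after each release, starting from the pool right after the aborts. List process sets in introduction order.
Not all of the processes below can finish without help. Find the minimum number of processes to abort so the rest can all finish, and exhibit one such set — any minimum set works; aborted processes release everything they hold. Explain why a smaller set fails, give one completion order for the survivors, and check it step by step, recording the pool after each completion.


Minimum abort set: W8.
Key observation: the deadlocked W7 becomes finishable only because W8 released (1, 0, 2, 1); it completes at step 3 below.
Minimality: the empty abort set fails — the state is deadlocked as it stands.
The survivors complete as W4, W2, W7, W3, W1. Step-by-step check (starting from the post-abort pool):
  pool = (3, 0, 5, 2)
  W4: need (3, 0, 1, 2) fits (3, 0, 5, 2); releases (0, 0, 0, 1), pool now (3, 0, 5, 3)
  W2: need (2, 0, 1, 1) fits (3, 0, 5, 3); releases (2, 0, 1, 2), pool now (5, 0, 6, 5)
  W7: need (4, 0, 5, 1) fits (5, 0, 6, 5); releases (0, 0, 2, 2), pool now (5, 0, 8, 7)
  W3: need (3, 0, 3, 5) fits (5, 0, 8, 7); releases (3, 2, 0, 0), pool now (8, 2, 8, 7)
  W1: need (4, 1, 1, 2) fits (8, 2, 8, 7); releases (1, 0, 2, 2), pool now (9, 2, 10, 9)


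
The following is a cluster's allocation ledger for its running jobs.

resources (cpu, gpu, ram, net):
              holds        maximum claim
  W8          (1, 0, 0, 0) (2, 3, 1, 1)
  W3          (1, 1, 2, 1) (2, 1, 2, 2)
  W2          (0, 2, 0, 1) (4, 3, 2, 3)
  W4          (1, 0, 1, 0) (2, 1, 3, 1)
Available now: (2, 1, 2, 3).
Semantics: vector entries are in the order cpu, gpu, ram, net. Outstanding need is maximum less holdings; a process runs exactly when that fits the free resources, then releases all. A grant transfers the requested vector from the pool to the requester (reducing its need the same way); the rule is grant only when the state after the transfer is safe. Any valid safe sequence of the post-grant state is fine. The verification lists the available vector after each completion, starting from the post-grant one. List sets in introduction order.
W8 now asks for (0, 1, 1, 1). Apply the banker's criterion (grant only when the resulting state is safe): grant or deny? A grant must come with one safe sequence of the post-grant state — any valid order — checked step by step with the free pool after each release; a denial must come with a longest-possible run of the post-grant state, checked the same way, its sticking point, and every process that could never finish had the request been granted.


GRANT: granting preserves safety; a valid post-grant sequence is W3, W4, W2, W8.
Key observation: with (2, 0, 1, 2) left after the transfer, W3 can run at once — the state stays safe.
Step-by-step check of the post-grant state:
  pool = (2, 0, 1, 2)
  run W3 (needs (1, 0, 0, 1), free (2, 0, 1, 2)); after release of (1, 1, 2, 1) the pool is (3, 1, 3, 3)
  run W4 (needs (1, 1, 2, 1), free (3, 1, 3, 3)); after release of (1, 0, 1, 0) the pool is (4, 1, 4, 3)
  run W2 (needs (4, 1, 2, 2), free (4, 1, 4, 3)); after release of (0, 2, 0, 1) the pool is (4, 3, 4, 4)
  run W8 (needs (1, 2, 0, 0), free (4, 3, 4, 4)); after release of (1, 1, 1, 1) the pool is (5, 4, 5, 5)


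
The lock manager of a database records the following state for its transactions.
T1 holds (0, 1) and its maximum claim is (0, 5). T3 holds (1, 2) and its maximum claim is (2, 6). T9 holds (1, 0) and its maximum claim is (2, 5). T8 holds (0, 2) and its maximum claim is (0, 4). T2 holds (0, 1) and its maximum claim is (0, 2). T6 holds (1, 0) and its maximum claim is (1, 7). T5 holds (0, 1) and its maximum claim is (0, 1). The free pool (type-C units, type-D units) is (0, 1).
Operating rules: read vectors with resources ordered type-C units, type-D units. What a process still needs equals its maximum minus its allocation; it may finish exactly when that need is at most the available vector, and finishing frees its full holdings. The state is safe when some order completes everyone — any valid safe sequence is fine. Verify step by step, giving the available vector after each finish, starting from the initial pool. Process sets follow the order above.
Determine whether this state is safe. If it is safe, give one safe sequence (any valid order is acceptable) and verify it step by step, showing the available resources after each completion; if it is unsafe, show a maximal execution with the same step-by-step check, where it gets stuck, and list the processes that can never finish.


The state is UNSAFE.
Key observation: after T2, T8, T1, T5 the pool peaks at (0, 6), and each blocked process is short somewhere: T3 on type-C units; T9 on type-C units; T6 on type-D units.
A maximal execution: T2, T8, T1, T5 — then nothing else fits. Walking it through:
  pool = (0, 1)
  T2: need (0, 1) fits (0, 1); releases (0, 1), pool now (0, 2)
  T8: need (0, 2) fits (0, 2); releases (0, 2), pool now (0, 4)
  T1: need (0, 4) fits (0, 4); releases (0, 1), pool now (0, 5)
  T5: need (0, 0) fits (0, 5); releases (0, 1), pool now (0, 6)
  T3 still needs (1, 4) but only (0, 6) is free — short on type-C units
  T9 still needs (1, 5) but only (0, 6) is free — short on type-C units
  T6 still needs (0, 7) but only (0, 6) is free — short on type-D units
Processes that can never finish: T3, T9 and T6.


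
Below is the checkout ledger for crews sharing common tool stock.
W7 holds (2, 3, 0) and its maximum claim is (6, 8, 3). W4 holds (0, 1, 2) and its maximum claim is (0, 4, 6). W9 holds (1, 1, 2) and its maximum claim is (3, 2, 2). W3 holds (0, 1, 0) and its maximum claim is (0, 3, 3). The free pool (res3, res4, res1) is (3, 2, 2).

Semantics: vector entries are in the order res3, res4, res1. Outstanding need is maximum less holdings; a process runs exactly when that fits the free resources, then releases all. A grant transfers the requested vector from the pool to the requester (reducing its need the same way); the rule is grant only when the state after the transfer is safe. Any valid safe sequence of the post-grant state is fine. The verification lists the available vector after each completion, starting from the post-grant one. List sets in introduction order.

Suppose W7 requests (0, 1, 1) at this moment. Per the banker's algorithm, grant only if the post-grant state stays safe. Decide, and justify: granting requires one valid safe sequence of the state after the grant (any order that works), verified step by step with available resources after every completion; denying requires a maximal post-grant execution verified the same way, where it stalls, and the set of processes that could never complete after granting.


DENY: after the grant no complete ordering would exist.
Key observation: after W9, W3 the pool peaks at (4, 3, 3), and each blocked process is short somewhere: W7 on res4; W4 on res1.
Pretend the grant happened; the run W9, W3 goes as far as possible. Step-by-step check:
  pool = (3, 1, 1)
  W9 needs (2, 1, 0) <= (3, 1, 1) -> finishes; pool += (1, 1, 2) = (4, 2, 3)
  W3 needs (0, 2, 3) <= (4, 2, 3) -> finishes; pool += (0, 1, 0) = (4, 3, 3)
  W7 cannot run: need (4, 4, 2) vs free (4, 3, 3) (insufficient res4)
  W4 cannot run: need (0, 3, 4) vs free (4, 3, 3) (insufficient res1)
Processes that could never finish after the grant: W7 and W4.


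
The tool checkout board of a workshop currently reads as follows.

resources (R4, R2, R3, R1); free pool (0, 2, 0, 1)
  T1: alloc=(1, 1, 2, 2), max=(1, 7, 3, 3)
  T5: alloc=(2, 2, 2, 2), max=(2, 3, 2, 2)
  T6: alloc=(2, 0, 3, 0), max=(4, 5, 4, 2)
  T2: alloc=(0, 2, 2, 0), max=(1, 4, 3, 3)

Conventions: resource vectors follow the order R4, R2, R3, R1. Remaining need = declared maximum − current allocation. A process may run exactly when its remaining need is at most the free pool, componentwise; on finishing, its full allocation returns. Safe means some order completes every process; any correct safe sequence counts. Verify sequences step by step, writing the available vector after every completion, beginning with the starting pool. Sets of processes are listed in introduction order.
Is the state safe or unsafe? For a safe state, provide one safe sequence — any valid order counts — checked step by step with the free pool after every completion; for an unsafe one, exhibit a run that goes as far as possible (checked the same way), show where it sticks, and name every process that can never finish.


The state is SAFE; one workable sequence: T5, T2, T1, T6.
Key observation: at T2 the run first touches a limit — (1, 2, 1, 3) against (2, 4, 2, 3), exact on a resource it actually requests.
Walking it through:
  pool = (0, 2, 0, 1)
  T5: need (0, 1, 0, 0) fits (0, 2, 0, 1); releases (2, 2, 2, 2), pool now (2, 4, 2, 3)
  T2: need (1, 2, 1, 3) fits (2, 4, 2, 3); releases (0, 2, 2, 0), pool now (2, 6, 4, 3)
  T1: need (0, 6, 1, 1) fits (2, 6, 4, 3); releases (1, 1, 2, 2), pool now (3, 7, 6, 5)
  T6: need (2, 5, 1, 2) fits (3, 7, 6, 5); releases (2, 0, 3, 0), pool now (5, 7, 9, 5)


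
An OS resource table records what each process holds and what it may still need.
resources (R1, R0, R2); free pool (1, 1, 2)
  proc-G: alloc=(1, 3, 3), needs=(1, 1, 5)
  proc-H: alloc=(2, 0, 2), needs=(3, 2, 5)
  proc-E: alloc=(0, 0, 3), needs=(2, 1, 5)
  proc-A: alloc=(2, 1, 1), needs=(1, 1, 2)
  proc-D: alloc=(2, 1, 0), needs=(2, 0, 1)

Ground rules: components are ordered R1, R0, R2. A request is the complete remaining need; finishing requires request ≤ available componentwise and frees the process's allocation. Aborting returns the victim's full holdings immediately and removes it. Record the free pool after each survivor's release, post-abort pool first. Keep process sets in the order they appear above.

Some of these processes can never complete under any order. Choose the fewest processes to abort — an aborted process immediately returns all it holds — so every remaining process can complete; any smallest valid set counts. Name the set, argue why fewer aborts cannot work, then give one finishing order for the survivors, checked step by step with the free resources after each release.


The answer: abort proc-E.
Key observation: proc-G had no path to completion before; after the abort of proc-E ((0, 0, 3) returned), step 2 is where it fits.
Minimality: the empty abort set fails — the state is deadlocked as it stands.
The survivors complete as proc-A, proc-G, proc-D, proc-H. Check, step by step (starting from the post-abort pool):
  pool = (1, 1, 5)
  run proc-A (needs (1, 1, 2), free (1, 1, 5)); after release of (2, 1, 1) the pool is (3, 2, 6)
  run proc-G (needs (1, 1, 5), free (3, 2, 6)); after release of (1, 3, 3) the pool is (4, 5, 9)
  run proc-D (needs (2, 0, 1), free (4, 5, 9)); after release of (2, 1, 0) the pool is (6, 6, 9)
  run proc-H (needs (3, 2, 5), free (6, 6, 9)); after release of (2, 0, 2) the pool is (8, 6, 11)


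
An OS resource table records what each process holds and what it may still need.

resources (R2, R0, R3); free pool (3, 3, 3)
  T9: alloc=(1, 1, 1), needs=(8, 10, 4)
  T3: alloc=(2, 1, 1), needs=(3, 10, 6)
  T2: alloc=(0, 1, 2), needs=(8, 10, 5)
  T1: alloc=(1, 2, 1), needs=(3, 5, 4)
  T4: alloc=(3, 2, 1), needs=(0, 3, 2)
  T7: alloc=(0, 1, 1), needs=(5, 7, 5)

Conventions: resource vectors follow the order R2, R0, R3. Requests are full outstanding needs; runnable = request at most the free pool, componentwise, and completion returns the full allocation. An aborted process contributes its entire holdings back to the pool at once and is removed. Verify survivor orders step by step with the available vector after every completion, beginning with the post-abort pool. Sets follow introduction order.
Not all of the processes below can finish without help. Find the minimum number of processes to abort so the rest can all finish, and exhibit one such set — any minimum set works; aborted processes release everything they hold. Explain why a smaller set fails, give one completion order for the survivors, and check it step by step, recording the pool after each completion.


Abort T3 and T2.
Key observation: aborting T3 and T2 returns (2, 2, 3), and T9 — hopeless before — runs at step 4 with the returned capacity in the pool.
No one abort is enough; case by case: T9 alone leaves T3 blocked (short on R0); T3 alone leaves T9 blocked (short on R0); T2 alone leaves T9 blocked (short on R2 and R0); T1 alone leaves T9 blocked (short on R2 and R0); T4 alone leaves T9 blocked (short on R2 and R0); T7 alone leaves T9 blocked (short on R2 and R0).
Survivors finish in the order: T4, T7, T1, T9. Step-by-step check (pool after the aborts first):
  pool = (5, 5, 6)
  run T4 (needs (0, 3, 2), free (5, 5, 6)); after release of (3, 2, 1) the pool is (8, 7, 7)
  run T7 (needs (5, 7, 5), free (8, 7, 7)); after release of (0, 1, 1) the pool is (8, 8, 8)
  run T1 (needs (3, 5, 4), free (8, 8, 8)); after release of (1, 2, 1) the pool is (9, 10, 9)
  run T9 (needs (8, 10, 4), free (9, 10, 9)); after release of (1, 1, 1) the pool is (10, 11, 10)


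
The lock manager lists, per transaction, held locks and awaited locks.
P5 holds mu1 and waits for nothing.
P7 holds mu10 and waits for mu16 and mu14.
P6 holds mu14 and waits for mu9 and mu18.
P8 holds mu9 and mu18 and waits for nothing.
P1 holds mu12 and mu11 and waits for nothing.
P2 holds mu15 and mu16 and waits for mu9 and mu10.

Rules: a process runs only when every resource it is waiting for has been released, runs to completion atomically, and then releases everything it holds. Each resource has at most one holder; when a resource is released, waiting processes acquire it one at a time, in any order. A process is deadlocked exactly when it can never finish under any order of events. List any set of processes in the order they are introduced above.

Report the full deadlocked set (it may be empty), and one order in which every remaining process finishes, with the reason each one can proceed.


Deadlocked: P7 and P2.
Key observation: nobody on the ring P7 -> P2 -> P7 can start until another member finishes, which never happens; no other process is dragged down with it.
The rest can finish in the order P8, P5, P6, P1.
Step-by-step check:
  run P8 (it waits on nothing); releases mu9 and mu18
  run P5 (it waits on nothing); releases mu1
  P6: everything it awaited (mu9 and mu18) is free; runs, freeing mu14
  run P1 (it waits on nothing); releases mu12 and mu11


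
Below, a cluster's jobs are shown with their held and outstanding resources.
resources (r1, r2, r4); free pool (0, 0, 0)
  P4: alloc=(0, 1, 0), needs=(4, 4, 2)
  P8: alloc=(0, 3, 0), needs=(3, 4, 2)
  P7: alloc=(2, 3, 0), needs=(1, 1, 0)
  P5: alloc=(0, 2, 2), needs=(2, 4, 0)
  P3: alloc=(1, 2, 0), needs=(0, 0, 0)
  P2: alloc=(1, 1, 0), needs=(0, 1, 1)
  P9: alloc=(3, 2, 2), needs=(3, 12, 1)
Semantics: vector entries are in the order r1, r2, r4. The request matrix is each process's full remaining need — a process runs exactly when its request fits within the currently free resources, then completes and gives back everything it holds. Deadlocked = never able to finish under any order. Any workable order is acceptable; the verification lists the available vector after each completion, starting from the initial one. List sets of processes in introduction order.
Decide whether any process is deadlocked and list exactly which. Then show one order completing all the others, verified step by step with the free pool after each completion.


No process is deadlocked.
Key observation: beginning at P3, releases accumulate fast enough that every process eventually fits.
A valid finishing order for the others: P3, P7, P5, P8, P2, P4, P9. Step-by-step check:
  pool = (0, 0, 0)
  P3: need (0, 0, 0) fits (0, 0, 0); releases (1, 2, 0), pool now (1, 2, 0)
  P7: need (1, 1, 0) fits (1, 2, 0); releases (2, 3, 0), pool now (3, 5, 0)
  P5: need (2, 4, 0) fits (3, 5, 0); releases (0, 2, 2), pool now (3, 7, 2)
  P8: need (3, 4, 2) fits (3, 7, 2); releases (0, 3, 0), pool now (3, 10, 2)
  P2: need (0, 1, 1) fits (3, 10, 2); releases (1, 1, 0), pool now (4, 11, 2)
  P4: need (4, 4, 2) fits (4, 11, 2); releases (0, 1, 0), pool now (4, 12, 2)
  P9: need (3, 12, 1) fits (4, 12, 2); releases (3, 2, 2), pool now (7, 14, 4)


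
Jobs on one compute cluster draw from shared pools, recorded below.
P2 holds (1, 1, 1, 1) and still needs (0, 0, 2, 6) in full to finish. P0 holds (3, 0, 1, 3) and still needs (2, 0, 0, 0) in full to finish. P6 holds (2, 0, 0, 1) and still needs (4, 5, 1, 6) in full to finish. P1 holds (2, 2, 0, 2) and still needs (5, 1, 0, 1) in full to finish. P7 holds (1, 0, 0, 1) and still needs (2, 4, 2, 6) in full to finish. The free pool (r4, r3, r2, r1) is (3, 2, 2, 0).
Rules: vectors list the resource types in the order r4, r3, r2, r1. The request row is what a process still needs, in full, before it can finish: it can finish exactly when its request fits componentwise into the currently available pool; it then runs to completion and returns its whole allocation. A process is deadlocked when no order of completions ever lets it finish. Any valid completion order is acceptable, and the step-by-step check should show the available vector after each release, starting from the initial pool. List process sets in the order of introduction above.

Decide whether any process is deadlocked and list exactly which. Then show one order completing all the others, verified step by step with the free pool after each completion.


Deadlocked set: P2, P6 and P7.
Key observation: after P0, P1 complete, (8, 4, 3, 5) is the best the pool ever gets, yet each leftover process wants more r1.
The rest can finish in the order P0, P1. Verifying each step:
  pool = (3, 2, 2, 0)
  run P0 (needs (2, 0, 0, 0), free (3, 2, 2, 0)); after release of (3, 0, 1, 3) the pool is (6, 2, 3, 3)
  run P1 (needs (5, 1, 0, 1), free (6, 2, 3, 3)); after release of (2, 2, 0, 2) the pool is (8, 4, 3, 5)
The blocked processes can never fit:
  blocked: P2 wants (0, 0, 2, 6), pool (8, 4, 3, 5) — not enough r1
  blocked: P6 wants (4, 5, 1, 6), pool (8, 4, 3, 5) — not enough r3 and r1
  blocked: P7 wants (2, 4, 2, 6), pool (8, 4, 3, 5) — not enough r1


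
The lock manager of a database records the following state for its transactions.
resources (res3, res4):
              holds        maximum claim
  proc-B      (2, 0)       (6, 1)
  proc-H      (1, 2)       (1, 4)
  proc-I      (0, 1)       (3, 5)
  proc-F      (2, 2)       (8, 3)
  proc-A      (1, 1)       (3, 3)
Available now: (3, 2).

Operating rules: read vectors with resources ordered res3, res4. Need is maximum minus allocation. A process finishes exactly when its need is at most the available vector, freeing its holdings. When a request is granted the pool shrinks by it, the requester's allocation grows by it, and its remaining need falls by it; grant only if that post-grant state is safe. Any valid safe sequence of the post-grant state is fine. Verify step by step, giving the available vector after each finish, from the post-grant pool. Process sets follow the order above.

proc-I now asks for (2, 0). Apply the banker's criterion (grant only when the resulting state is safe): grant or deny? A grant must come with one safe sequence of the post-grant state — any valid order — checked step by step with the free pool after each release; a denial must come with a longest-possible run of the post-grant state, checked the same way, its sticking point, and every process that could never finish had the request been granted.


GRANT — the state after the grant stays safe, e.g. via proc-H, proc-I, proc-A, proc-B, proc-F.
Key observation: after the grant the pool drops to (1, 2), which still lets proc-H finish first and unwind the rest.
Verifying the post-grant state step by step:
  pool = (1, 2)
  proc-H: need (0, 2) fits (1, 2); releases (1, 2), pool now (2, 4)
  proc-I: need (1, 4) fits (2, 4); releases (2, 1), pool now (4, 5)
  proc-A: need (2, 2) fits (4, 5); releases (1, 1), pool now (5, 6)
  proc-B: need (4, 1) fits (5, 6); releases (2, 0), pool now (7, 6)
  proc-F: need (6, 1) fits (7, 6); releases (2, 2), pool now (9, 8)


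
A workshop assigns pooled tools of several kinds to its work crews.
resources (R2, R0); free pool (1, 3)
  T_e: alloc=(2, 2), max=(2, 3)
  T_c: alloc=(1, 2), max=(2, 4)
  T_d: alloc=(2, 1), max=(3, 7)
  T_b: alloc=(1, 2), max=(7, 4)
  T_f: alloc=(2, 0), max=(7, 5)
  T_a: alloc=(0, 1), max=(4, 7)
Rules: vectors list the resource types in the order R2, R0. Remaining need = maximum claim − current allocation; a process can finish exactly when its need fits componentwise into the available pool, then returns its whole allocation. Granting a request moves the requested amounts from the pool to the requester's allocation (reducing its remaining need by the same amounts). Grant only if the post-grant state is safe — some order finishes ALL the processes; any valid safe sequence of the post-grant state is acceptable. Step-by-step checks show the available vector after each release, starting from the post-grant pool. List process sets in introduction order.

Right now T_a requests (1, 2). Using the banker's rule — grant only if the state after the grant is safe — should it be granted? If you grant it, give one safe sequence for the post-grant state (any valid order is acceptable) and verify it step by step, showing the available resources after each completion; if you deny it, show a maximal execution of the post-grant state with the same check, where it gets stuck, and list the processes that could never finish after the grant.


GRANT: granting preserves safety; a valid post-grant sequence is T_e, T_c, T_a, T_d, T_b, T_f.
Key observation: after the grant the pool drops to (0, 1), which still lets T_e finish first and unwind the rest.
Step-by-step check of the post-grant state:
  pool = (0, 1)
  T_e: need (0, 1) fits (0, 1); releases (2, 2), pool now (2, 3)
  T_c: need (1, 2) fits (2, 3); releases (1, 2), pool now (3, 5)
  T_a: need (3, 4) fits (3, 5); releases (1, 3), pool now (4, 8)
  T_d: need (1, 6) fits (4, 8); releases (2, 1), pool now (6, 9)
  T_b: need (6, 2) fits (6, 9); releases (1, 2), pool now (7, 11)
  T_f: need (5, 5) fits (7, 11); releases (2, 0), pool now (9, 11)
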